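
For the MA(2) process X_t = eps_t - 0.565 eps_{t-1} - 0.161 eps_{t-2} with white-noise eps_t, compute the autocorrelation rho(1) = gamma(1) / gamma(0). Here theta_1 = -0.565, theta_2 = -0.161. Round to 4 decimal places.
\rho(1) = -0.3524

For an MA(q) process with theta_0 = 1, the autocovariance is
  gamma(k) = sigma^2 * sum_{i=0..q-k} theta_i * theta_{i+k},
and rho(k) = gamma(k) / gamma(0). Sigma^2 cancels.
  numerator   = (1)*(-0.565) + (-0.565)*(-0.161) = -0.474035.
  denominator = (1)^2 + (-0.565)^2 + (-0.161)^2 = 1.345146.
  rho(1) = -0.474035 / 1.345146 = -0.3524.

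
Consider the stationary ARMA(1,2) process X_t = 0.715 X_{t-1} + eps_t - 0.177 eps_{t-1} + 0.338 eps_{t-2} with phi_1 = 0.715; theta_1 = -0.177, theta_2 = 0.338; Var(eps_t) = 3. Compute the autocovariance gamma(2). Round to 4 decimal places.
\gamma(2) = 4.6407

Multiply the model equation by X_{t-k} and take expectations. With theta_0 = psi_0 = 1 and psi_j the MA(infinity) weights, this gives
  gamma(k) - sum_i phi_i gamma(k-i) = c_k,
  c_k = sigma^2 * sum_{j=k..q} theta_j psi_{j-k}   (c_k = 0 for k > q),
using gamma(-m) = gamma(m).
psi-weights needed (psi_j = theta_j + sum_i phi_i psi_{j-i}):
  psi_1 = theta_1 + phi_1 = -0.177 + (0.715) = 0.538
  psi_2 = theta_2 + phi_1 psi_1 = 0.338 + (0.715)(0.538) = 0.72267
Right-hand sides:
  c_0 = sigma^2 (1 + theta_1 psi_1 + theta_2 psi_2) = 3 * (1 + (-0.177)(0.538) + (0.338)(0.72267)) = 3 * 1.149036 = 3.447109
  c_1 = sigma^2 (theta_1 + theta_2 psi_1) = 3 * (-0.177 + (0.338)(0.538)) = 0.014532
  c_2 = sigma^2 theta_2 = 3 * (0.338) = 1.014
Equations for k = 0 and k = 1 (AR order 1):
  gamma(0) = phi_1 gamma(1) + c_0
  gamma(1) = phi_1 gamma(0) + c_1
Substituting the second into the first: gamma(0) (1 - phi_1^2) = c_0 + phi_1 c_1, so
  gamma(0) = (c_0 + phi_1 c_1) / (1 - phi_1^2) = (3.447109 + (0.715)(0.014532)) / (1 - (0.715)^2) = 3.4575 / 0.488775 = 7.073806.
  gamma(1) = phi_1 gamma(0) + c_1 = (0.715)(7.073806) + (0.014532) = 5.072304.
For k = 2: gamma(2) = phi_1 gamma(1) + c_2
  = (0.715)(5.072304) + (1.014) = 4.640697.
Therefore gamma(2) = 4.6407 (to 4 decimal places).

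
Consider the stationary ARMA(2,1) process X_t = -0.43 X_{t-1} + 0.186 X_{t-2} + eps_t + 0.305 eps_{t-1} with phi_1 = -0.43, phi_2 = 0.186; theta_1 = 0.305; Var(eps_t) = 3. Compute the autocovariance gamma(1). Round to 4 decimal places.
\gamma(1) = -0.6310

Multiply the model equation by X_{t-k} and take expectations. With theta_0 = psi_0 = 1 and psi_j the MA(infinity) weights, this gives
  gamma(k) - sum_i phi_i gamma(k-i) = c_k,
  c_k = sigma^2 * sum_{j=k..q} theta_j psi_{j-k}   (c_k = 0 for k > q),
using gamma(-m) = gamma(m).
psi-weights needed (psi_j = theta_j + sum_i phi_i psi_{j-i}):
  psi_1 = theta_1 + phi_1 = 0.305 + (-0.43) = -0.125
Right-hand sides:
  c_0 = sigma^2 (1 + theta_1 psi_1) = 3 * (1 + (0.305)(-0.125)) = 3 * 0.961875 = 2.885625
  c_1 = sigma^2 theta_1 = 3 * (0.305) = 0.915
  c_2 = 0
Equations for k = 0, 1, 2 (AR order 2, c_2 = 0):
  (E0) gamma(0) = phi_1 gamma(1) + phi_2 gamma(2) + c_0
  (E1) gamma(1) = phi_1 gamma(0) + phi_2 gamma(1) + c_1
  (E2) gamma(2) = phi_1 gamma(1) + phi_2 gamma(0)
From (E1): gamma(1) = A gamma(0) + B with
  A = phi_1 / (1 - phi_2) = -0.43 / 0.814 = -0.528256,   B = c_1 / (1 - phi_2) = 0.915 / 0.814 = 1.124079.
Insert (E2) into (E0): gamma(0) (1 - phi_2^2) = phi_1 (1 + phi_2) gamma(1) + c_0.
  phi_1 (1 + phi_2) = (-0.43)(1.186) = -0.50998,   1 - phi_2^2 = 0.965404.
Replace gamma(1) by A gamma(0) + B and collect gamma(0):
  gamma(0) [0.965404 - (-0.50998)(-0.528256)] = (-0.50998)(1.124079) + 2.885625
  gamma(0) * 0.696004 = 2.312367
  gamma(0) = 2.312367 / 0.696004 = 3.322347.
  gamma(1) = A gamma(0) + B = (-0.528256)(3.322347) + (1.124079) = -0.630969.
Therefore gamma(1) = -0.6310 (to 4 decimal places).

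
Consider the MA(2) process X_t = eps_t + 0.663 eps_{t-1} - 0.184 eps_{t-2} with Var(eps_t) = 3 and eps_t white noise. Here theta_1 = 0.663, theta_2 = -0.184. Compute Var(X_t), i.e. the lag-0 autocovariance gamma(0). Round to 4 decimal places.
\gamma(0) = 4.4203

For an MA(q) process X_t = eps_t + sum_i theta_i eps_{t-i} with
Var(eps_t) = sigma^2, the variance is
  gamma(0) = sigma^2 * (1 + sum_i theta_i^2).
  sum_i theta_i^2 = (0.663)^2 + (-0.184)^2 = 0.439569 + 0.033856 = 0.473425.
  gamma(0) = 3 * (1 + 0.473425) = 3 * 1.473425 = 4.420275, which rounds to 4.4203.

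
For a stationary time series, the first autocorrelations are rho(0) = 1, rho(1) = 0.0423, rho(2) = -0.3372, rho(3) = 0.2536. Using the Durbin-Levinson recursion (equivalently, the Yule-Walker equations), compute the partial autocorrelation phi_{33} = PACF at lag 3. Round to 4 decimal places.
\phi_{33} = 0.3251

The PACF at lag k is phi_{kk}, the last component of the solution
to the Yule-Walker system G_k phi = r_k where
  (G_k)_{ij} = rho(|i - j|), (r_k)_i = rho(i), i,j = 1..k.
Equivalently, Durbin-Levinson gives phi_{kk} iteratively:
  phi_{11} = rho(1)
  phi_{kk} = [rho(k) - sum_{j=1..k-1} phi_{k-1,j} rho(k-j)]
            / [1 - sum_{j=1..k-1} phi_{k-1,j} rho(j)],
  phi_{k,j} = phi_{k-1,j} - phi_{kk} phi_{k-1,k-j},  j = 1..k-1.
Step k = 1:
  phi_11 = rho(1) = 0.0423.
Step k = 2:
  phi_22 = [rho(2) - phi_11 rho(1)] / [1 - phi_11 rho(1)] = [-0.3372 - (0.0423)(0.0423)] / [1 - (0.0423)(0.0423)]
         = -0.33898929 / 0.99821071 = -0.339597.
  Update: phi_21 = phi_11 - phi_22 phi_11 = 0.0423 - (-0.339597)(0.0423) = 0.056665.
Step k = 3:
  phi_33 = [rho(3) - phi_21 rho(2) - phi_22 rho(1)] / [1 - phi_21 rho(1) - phi_22 rho(2)]
    numerator   = 0.2536 - (0.056665)(-0.3372) - (-0.339597)(0.0423) = 0.28707237
    denominator = 1 - (0.056665)(0.0423) - (-0.339597)(-0.3372) = 0.88309099
  phi_33 = 0.28707237 / 0.88309099 = 0.3251.
Therefore phi_{33} = 0.3251.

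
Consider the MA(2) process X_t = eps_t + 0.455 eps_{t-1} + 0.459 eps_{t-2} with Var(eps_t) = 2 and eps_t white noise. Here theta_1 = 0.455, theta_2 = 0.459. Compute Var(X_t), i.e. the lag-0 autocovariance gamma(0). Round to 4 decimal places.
\gamma(0) = 2.8354

For an MA(q) process X_t = eps_t + sum_i theta_i eps_{t-i} with
Var(eps_t) = sigma^2, the variance is
  gamma(0) = sigma^2 * (1 + sum_i theta_i^2).
  sum_i theta_i^2 = (0.455)^2 + (0.459)^2 = 0.207025 + 0.210681 = 0.417706.
  gamma(0) = 2 * (1 + 0.417706) = 2 * 1.417706 = 2.835412, which rounds to 2.8354.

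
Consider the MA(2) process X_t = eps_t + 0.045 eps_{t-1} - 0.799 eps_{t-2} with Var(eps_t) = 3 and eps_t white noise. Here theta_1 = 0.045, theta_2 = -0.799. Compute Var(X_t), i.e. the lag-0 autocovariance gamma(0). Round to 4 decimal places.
\gamma(0) = 4.9213

For an MA(q) process X_t = eps_t + sum_i theta_i eps_{t-i} with
Var(eps_t) = sigma^2, the variance is
  gamma(0) = sigma^2 * (1 + sum_i theta_i^2).
  sum_i theta_i^2 = (0.045)^2 + (-0.799)^2 = 0.002025 + 0.638401 = 0.640426.
  gamma(0) = 3 * (1 + 0.640426) = 3 * 1.640426 = 4.921278, which rounds to 4.9213.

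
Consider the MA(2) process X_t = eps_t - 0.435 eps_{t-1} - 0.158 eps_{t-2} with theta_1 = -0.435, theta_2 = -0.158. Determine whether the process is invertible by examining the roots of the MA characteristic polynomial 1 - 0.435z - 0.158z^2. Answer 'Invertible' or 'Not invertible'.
\text{Invertible}

The MA(q) characteristic polynomial is P(z) = 1 - 0.435z - 0.158z^2.
Invertibility requires all roots to lie outside the unit circle, i.e. |z| > 1 for every root.
Set 1 + (-0.435) z + (-0.158) z^2 = 0, i.e. a z^2 + b z + c = 0 with a = -0.158, b = -0.435, c = 1.
Discriminant D = b^2 - 4ac = (-0.435)^2 - 4*(-0.158)*1 = 0.189225 - (-0.632) = 0.821225.
D >= 0, so the roots are real: z = (-b +/- sqrt(D)) / (2a) = (0.435 +/- 0.906215) / (-0.316).
  z_1 = (0.435 + 0.906215) / (-0.316) = -4.2444,   |z_1| = 4.2444.
  z_2 = (0.435 - 0.906215) / (-0.316) = 1.4912,   |z_2| = 1.4912.
Moduli of all roots: 4.2444, 1.4912.
All moduli strictly greater than 1? Yes.
Verdict: Invertible.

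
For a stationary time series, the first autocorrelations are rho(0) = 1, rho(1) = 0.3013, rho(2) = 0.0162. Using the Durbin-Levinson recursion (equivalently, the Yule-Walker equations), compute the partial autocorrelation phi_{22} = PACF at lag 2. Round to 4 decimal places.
\phi_{22} = -0.0820

The PACF at lag k is phi_{kk}, the last component of the solution
to the Yule-Walker system G_k phi = r_k where
  (G_k)_{ij} = rho(|i - j|), (r_k)_i = rho(i), i,j = 1..k.
Equivalently, Durbin-Levinson gives phi_{kk} iteratively:
  phi_{11} = rho(1)
  phi_{kk} = [rho(k) - sum_{j=1..k-1} phi_{k-1,j} rho(k-j)]
            / [1 - sum_{j=1..k-1} phi_{k-1,j} rho(j)],
  phi_{k,j} = phi_{k-1,j} - phi_{kk} phi_{k-1,k-j},  j = 1..k-1.
Step k = 1:
  phi_11 = rho(1) = 0.3013.
Step k = 2:
  phi_22 = [rho(2) - phi_11 rho(1)] / [1 - phi_11 rho(1)] = [0.0162 - (0.3013)(0.3013)] / [1 - (0.3013)(0.3013)]
         = -0.07458169 / 0.90921831 = -0.082.
Therefore phi_{22} = -0.0820.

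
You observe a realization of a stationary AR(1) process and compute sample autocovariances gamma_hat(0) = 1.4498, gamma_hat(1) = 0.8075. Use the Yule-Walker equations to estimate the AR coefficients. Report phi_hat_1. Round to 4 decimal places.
\hat\phi_{1} = 0.5570

The Yule-Walker equations for an AR(p) process read, in matrix form,
  Gamma_p phi = r_p,   with   (Gamma_p)_{ij} = gamma(|i - j|),
                       (r_p)_i = gamma(i),   i,j = 1..p.
Substitute the sample gammas (Toeplitz matrix and right-hand side of size 1):
  Gamma_p = [[1.4498]]
  r_p     = [0.8075]
With p = 1 this is the single equation gamma(0) phi_1 = gamma(1):
  phi_hat_1 = gamma(1) / gamma(0) = 0.8075 / 1.4498 = 0.5570.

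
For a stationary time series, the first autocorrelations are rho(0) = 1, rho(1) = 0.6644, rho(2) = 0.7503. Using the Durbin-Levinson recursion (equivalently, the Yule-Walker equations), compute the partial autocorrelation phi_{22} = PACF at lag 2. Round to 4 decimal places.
\phi_{22} = 0.5530

The PACF at lag k is phi_{kk}, the last component of the solution
to the Yule-Walker system G_k phi = r_k where
  (G_k)_{ij} = rho(|i - j|), (r_k)_i = rho(i), i,j = 1..k.
Equivalently, Durbin-Levinson gives phi_{kk} iteratively:
  phi_{11} = rho(1)
  phi_{kk} = [rho(k) - sum_{j=1..k-1} phi_{k-1,j} rho(k-j)]
            / [1 - sum_{j=1..k-1} phi_{k-1,j} rho(j)],
  phi_{k,j} = phi_{k-1,j} - phi_{kk} phi_{k-1,k-j},  j = 1..k-1.
Step k = 1:
  phi_11 = rho(1) = 0.6644.
Step k = 2:
  phi_22 = [rho(2) - phi_11 rho(1)] / [1 - phi_11 rho(1)] = [0.7503 - (0.6644)(0.6644)] / [1 - (0.6644)(0.6644)]
         = 0.30887264 / 0.55857264 = 0.553.
Therefore phi_{22} = 0.5530.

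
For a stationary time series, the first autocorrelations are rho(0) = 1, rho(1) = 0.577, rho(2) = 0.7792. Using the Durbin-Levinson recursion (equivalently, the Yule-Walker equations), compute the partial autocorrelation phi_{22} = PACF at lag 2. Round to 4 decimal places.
\phi_{22} = 0.6690

The PACF at lag k is phi_{kk}, the last component of the solution
to the Yule-Walker system G_k phi = r_k where
  (G_k)_{ij} = rho(|i - j|), (r_k)_i = rho(i), i,j = 1..k.
Equivalently, Durbin-Levinson gives phi_{kk} iteratively:
  phi_{11} = rho(1)
  phi_{kk} = [rho(k) - sum_{j=1..k-1} phi_{k-1,j} rho(k-j)]
            / [1 - sum_{j=1..k-1} phi_{k-1,j} rho(j)],
  phi_{k,j} = phi_{k-1,j} - phi_{kk} phi_{k-1,k-j},  j = 1..k-1.
Step k = 1:
  phi_11 = rho(1) = 0.577.
Step k = 2:
  phi_22 = [rho(2) - phi_11 rho(1)] / [1 - phi_11 rho(1)] = [0.7792 - (0.577)(0.577)] / [1 - (0.577)(0.577)]
         = 0.446271 / 0.667071 = 0.669.
Therefore phi_{22} = 0.6690.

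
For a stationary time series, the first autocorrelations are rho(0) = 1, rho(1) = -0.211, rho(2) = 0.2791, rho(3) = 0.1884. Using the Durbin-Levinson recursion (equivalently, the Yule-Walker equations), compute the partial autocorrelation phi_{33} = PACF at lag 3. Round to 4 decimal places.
\phi_{33} = 0.3170

The PACF at lag k is phi_{kk}, the last component of the solution
to the Yule-Walker system G_k phi = r_k where
  (G_k)_{ij} = rho(|i - j|), (r_k)_i = rho(i), i,j = 1..k.
Equivalently, Durbin-Levinson gives phi_{kk} iteratively:
  phi_{11} = rho(1)
  phi_{kk} = [rho(k) - sum_{j=1..k-1} phi_{k-1,j} rho(k-j)]
            / [1 - sum_{j=1..k-1} phi_{k-1,j} rho(j)],
  phi_{k,j} = phi_{k-1,j} - phi_{kk} phi_{k-1,k-j},  j = 1..k-1.
Step k = 1:
  phi_11 = rho(1) = -0.211.
Step k = 2:
  phi_22 = [rho(2) - phi_11 rho(1)] / [1 - phi_11 rho(1)] = [0.2791 - (-0.211)(-0.211)] / [1 - (-0.211)(-0.211)]
         = 0.234579 / 0.955479 = 0.245509.
  Update: phi_21 = phi_11 - phi_22 phi_11 = -0.211 - (0.245509)(-0.211) = -0.159198.
Step k = 3:
  phi_33 = [rho(3) - phi_21 rho(2) - phi_22 rho(1)] / [1 - phi_21 rho(1) - phi_22 rho(2)]
    numerator   = 0.1884 - (-0.159198)(0.2791) - (0.245509)(-0.211) = 0.2846345
    denominator = 1 - (-0.159198)(-0.211) - (0.245509)(0.2791) = 0.89788767
  phi_33 = 0.2846345 / 0.89788767 = 0.317.
Therefore phi_{33} = 0.3170.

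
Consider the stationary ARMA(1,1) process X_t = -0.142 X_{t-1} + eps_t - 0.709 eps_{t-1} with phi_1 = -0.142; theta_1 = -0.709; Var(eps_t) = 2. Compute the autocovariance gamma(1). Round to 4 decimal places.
\gamma(1) = -1.9119

Multiply the model equation by X_{t-k} and take expectations. With theta_0 = psi_0 = 1 and psi_j the MA(infinity) weights, this gives
  gamma(k) - sum_i phi_i gamma(k-i) = c_k,
  c_k = sigma^2 * sum_{j=k..q} theta_j psi_{j-k}   (c_k = 0 for k > q),
using gamma(-m) = gamma(m).
psi-weights needed (psi_j = theta_j + sum_i phi_i psi_{j-i}):
  psi_1 = theta_1 + phi_1 = -0.709 + (-0.142) = -0.851
Right-hand sides:
  c_0 = sigma^2 (1 + theta_1 psi_1) = 2 * (1 + (-0.709)(-0.851)) = 2 * 1.603359 = 3.206718
  c_1 = sigma^2 theta_1 = 2 * (-0.709) = -1.418
  c_2 = 0
Equations for k = 0 and k = 1 (AR order 1):
  gamma(0) = phi_1 gamma(1) + c_0
  gamma(1) = phi_1 gamma(0) + c_1
Substituting the second into the first: gamma(0) (1 - phi_1^2) = c_0 + phi_1 c_1, so
  gamma(0) = (c_0 + phi_1 c_1) / (1 - phi_1^2) = (3.206718 + (-0.142)(-1.418)) / (1 - (-0.142)^2) = 3.408074 / 0.979836 = 3.478209.
  gamma(1) = phi_1 gamma(0) + c_1 = (-0.142)(3.478209) + (-1.418) = -1.911906.
Therefore gamma(1) = -1.9119 (to 4 decimal places).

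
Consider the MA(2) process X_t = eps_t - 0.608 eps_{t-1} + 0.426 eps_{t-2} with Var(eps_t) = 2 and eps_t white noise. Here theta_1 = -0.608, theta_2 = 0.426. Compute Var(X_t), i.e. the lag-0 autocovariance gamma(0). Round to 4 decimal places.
\gamma(0) = 3.1023

For an MA(q) process X_t = eps_t + sum_i theta_i eps_{t-i} with
Var(eps_t) = sigma^2, the variance is
  gamma(0) = sigma^2 * (1 + sum_i theta_i^2).
  sum_i theta_i^2 = (-0.608)^2 + (0.426)^2 = 0.369664 + 0.181476 = 0.55114.
  gamma(0) = 2 * (1 + 0.55114) = 2 * 1.55114 = 3.10228, which rounds to 3.1023.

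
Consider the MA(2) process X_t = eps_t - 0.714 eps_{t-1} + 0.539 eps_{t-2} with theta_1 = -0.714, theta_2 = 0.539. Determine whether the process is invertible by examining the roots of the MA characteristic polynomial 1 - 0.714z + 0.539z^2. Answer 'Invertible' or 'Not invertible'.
\text{Invertible}

The MA(q) characteristic polynomial is P(z) = 1 - 0.714z + 0.539z^2.
Invertibility requires all roots to lie outside the unit circle, i.e. |z| > 1 for every root.
Set 1 + (-0.714) z + (0.539) z^2 = 0, i.e. a z^2 + b z + c = 0 with a = 0.539, b = -0.714, c = 1.
Discriminant D = b^2 - 4ac = (-0.714)^2 - 4*(0.539)*1 = 0.509796 - (2.156) = -1.646204.
D < 0, so the roots are the complex-conjugate pair z = (-b +/- i sqrt(-D)) / (2a) = 0.6623 +/- 1.1902i.
For a conjugate pair |z|^2 = z * conj(z) = (product of roots) = c/a = 1/(0.539) = 1.855288, so |z| = sqrt(1.855288) = 1.3621 for both roots.
Moduli of all roots: 1.3621, 1.3621.
All moduli strictly greater than 1? Yes.
Verdict: Invertible.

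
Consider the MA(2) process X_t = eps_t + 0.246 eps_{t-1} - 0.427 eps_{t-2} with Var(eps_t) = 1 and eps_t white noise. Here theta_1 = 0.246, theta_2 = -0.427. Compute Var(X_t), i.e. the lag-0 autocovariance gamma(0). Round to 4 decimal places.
\gamma(0) = 1.2428

For an MA(q) process X_t = eps_t + sum_i theta_i eps_{t-i} with
Var(eps_t) = sigma^2, the variance is
  gamma(0) = sigma^2 * (1 + sum_i theta_i^2).
  sum_i theta_i^2 = (0.246)^2 + (-0.427)^2 = 0.060516 + 0.182329 = 0.242845.
  gamma(0) = 1 * (1 + 0.242845) = 1 * 1.242845 = 1.242845, which rounds to 1.2428.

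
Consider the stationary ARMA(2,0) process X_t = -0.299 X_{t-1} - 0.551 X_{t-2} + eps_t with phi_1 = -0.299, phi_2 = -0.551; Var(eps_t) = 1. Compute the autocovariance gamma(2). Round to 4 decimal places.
\gamma(2) = -0.7358

Multiply the model equation by X_{t-k} and take expectations. With theta_0 = psi_0 = 1 and psi_j the MA(infinity) weights, this gives
  gamma(k) - sum_i phi_i gamma(k-i) = c_k,
  c_k = sigma^2 * sum_{j=k..q} theta_j psi_{j-k}   (c_k = 0 for k > q),
using gamma(-m) = gamma(m).
Pure AR (q = 0): c_0 = sigma^2 = 1, c_k = 0 for k >= 1.
Equations for k = 0, 1, 2 (AR order 2, c_2 = 0):
  (E0) gamma(0) = phi_1 gamma(1) + phi_2 gamma(2) + c_0
  (E1) gamma(1) = phi_1 gamma(0) + phi_2 gamma(1) + c_1
  (E2) gamma(2) = phi_1 gamma(1) + phi_2 gamma(0)
From (E1): gamma(1) = A gamma(0) + B with
  A = phi_1 / (1 - phi_2) = -0.299 / 1.551 = -0.192779,   B = c_1 / (1 - phi_2) = 0 / 1.551 = 0.
Insert (E2) into (E0): gamma(0) (1 - phi_2^2) = phi_1 (1 + phi_2) gamma(1) + c_0.
  phi_1 (1 + phi_2) = (-0.299)(0.449) = -0.134251,   1 - phi_2^2 = 0.696399.
Replace gamma(1) by A gamma(0) + B and collect gamma(0):
  gamma(0) [0.696399 - (-0.134251)(-0.192779)] = c_0 = 1
  gamma(0) * 0.670518 = 1
  gamma(0) = 1 / 0.670518 = 1.491384.
  gamma(1) = A gamma(0) = (-0.192779)(1.491384) = -0.287507.
  gamma(2) = phi_1 gamma(1) + phi_2 gamma(0) = (-0.299)(-0.287507) + (-0.551)(1.491384) = -0.735788.
Therefore gamma(2) = -0.7358 (to 4 decimal places).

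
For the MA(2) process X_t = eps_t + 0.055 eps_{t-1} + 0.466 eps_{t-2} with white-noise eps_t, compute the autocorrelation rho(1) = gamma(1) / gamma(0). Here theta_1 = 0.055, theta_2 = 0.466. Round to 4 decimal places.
\rho(1) = 0.0661

For an MA(q) process with theta_0 = 1, the autocovariance is
  gamma(k) = sigma^2 * sum_{i=0..q-k} theta_i * theta_{i+k},
and rho(k) = gamma(k) / gamma(0). Sigma^2 cancels.
  numerator   = (1)*(0.055) + (0.055)*(0.466) = 0.08063.
  denominator = (1)^2 + (0.055)^2 + (0.466)^2 = 1.220181.
  rho(1) = 0.08063 / 1.220181 = 0.0661.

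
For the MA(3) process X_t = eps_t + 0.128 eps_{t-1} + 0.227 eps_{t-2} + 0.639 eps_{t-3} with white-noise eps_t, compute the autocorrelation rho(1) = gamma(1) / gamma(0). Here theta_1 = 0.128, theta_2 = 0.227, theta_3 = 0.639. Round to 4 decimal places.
\rho(1) = 0.2046

For an MA(q) process with theta_0 = 1, the autocovariance is
  gamma(k) = sigma^2 * sum_{i=0..q-k} theta_i * theta_{i+k},
and rho(k) = gamma(k) / gamma(0). Sigma^2 cancels.
  numerator   = (1)*(0.128) + (0.128)*(0.227) + (0.227)*(0.639) = 0.302109.
  denominator = (1)^2 + (0.128)^2 + (0.227)^2 + (0.639)^2 = 1.476234.
  rho(1) = 0.302109 / 1.476234 = 0.2046.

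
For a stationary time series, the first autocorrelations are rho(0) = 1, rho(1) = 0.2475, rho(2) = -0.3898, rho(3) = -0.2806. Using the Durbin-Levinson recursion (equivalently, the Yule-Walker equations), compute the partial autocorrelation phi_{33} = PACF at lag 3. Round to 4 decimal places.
\phi_{33} = -0.0261

The PACF at lag k is phi_{kk}, the last component of the solution
to the Yule-Walker system G_k phi = r_k where
  (G_k)_{ij} = rho(|i - j|), (r_k)_i = rho(i), i,j = 1..k.
Equivalently, Durbin-Levinson gives phi_{kk} iteratively:
  phi_{11} = rho(1)
  phi_{kk} = [rho(k) - sum_{j=1..k-1} phi_{k-1,j} rho(k-j)]
            / [1 - sum_{j=1..k-1} phi_{k-1,j} rho(j)],
  phi_{k,j} = phi_{k-1,j} - phi_{kk} phi_{k-1,k-j},  j = 1..k-1.
Step k = 1:
  phi_11 = rho(1) = 0.2475.
Step k = 2:
  phi_22 = [rho(2) - phi_11 rho(1)] / [1 - phi_11 rho(1)] = [-0.3898 - (0.2475)(0.2475)] / [1 - (0.2475)(0.2475)]
         = -0.45105625 / 0.93874375 = -0.480489.
  Update: phi_21 = phi_11 - phi_22 phi_11 = 0.2475 - (-0.480489)(0.2475) = 0.366421.
Step k = 3:
  phi_33 = [rho(3) - phi_21 rho(2) - phi_22 rho(1)] / [1 - phi_21 rho(1) - phi_22 rho(2)]
    numerator   = -0.2806 - (0.366421)(-0.3898) - (-0.480489)(0.2475) = -0.01884798
    denominator = 1 - (0.366421)(0.2475) - (-0.480489)(-0.3898) = 0.72201609
  phi_33 = -0.01884798 / 0.72201609 = -0.0261.
Therefore phi_{33} = -0.0261.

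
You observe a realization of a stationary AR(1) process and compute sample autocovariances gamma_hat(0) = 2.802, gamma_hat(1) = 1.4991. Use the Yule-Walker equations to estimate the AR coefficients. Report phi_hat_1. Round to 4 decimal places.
\hat\phi_{1} = 0.5350

The Yule-Walker equations for an AR(p) process read, in matrix form,
  Gamma_p phi = r_p,   with   (Gamma_p)_{ij} = gamma(|i - j|),
                       (r_p)_i = gamma(i),   i,j = 1..p.
Substitute the sample gammas (Toeplitz matrix and right-hand side of size 1):
  Gamma_p = [[2.802]]
  r_p     = [1.4991]
With p = 1 this is the single equation gamma(0) phi_1 = gamma(1):
  phi_hat_1 = gamma(1) / gamma(0) = 1.4991 / 2.802 = 0.5350.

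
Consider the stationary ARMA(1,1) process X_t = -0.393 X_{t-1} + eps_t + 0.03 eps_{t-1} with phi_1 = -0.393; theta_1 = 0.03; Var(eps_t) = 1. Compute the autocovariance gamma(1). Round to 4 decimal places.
\gamma(1) = -0.4242

Multiply the model equation by X_{t-k} and take expectations. With theta_0 = psi_0 = 1 and psi_j the MA(infinity) weights, this gives
  gamma(k) - sum_i phi_i gamma(k-i) = c_k,
  c_k = sigma^2 * sum_{j=k..q} theta_j psi_{j-k}   (c_k = 0 for k > q),
using gamma(-m) = gamma(m).
psi-weights needed (psi_j = theta_j + sum_i phi_i psi_{j-i}):
  psi_1 = theta_1 + phi_1 = 0.03 + (-0.393) = -0.363
Right-hand sides:
  c_0 = sigma^2 (1 + theta_1 psi_1) = 1 * (1 + (0.03)(-0.363)) = 1 * 0.98911 = 0.98911
  c_1 = sigma^2 theta_1 = 1 * (0.03) = 0.03
  c_2 = 0
Equations for k = 0 and k = 1 (AR order 1):
  gamma(0) = phi_1 gamma(1) + c_0
  gamma(1) = phi_1 gamma(0) + c_1
Substituting the second into the first: gamma(0) (1 - phi_1^2) = c_0 + phi_1 c_1, so
  gamma(0) = (c_0 + phi_1 c_1) / (1 - phi_1^2) = (0.98911 + (-0.393)(0.03)) / (1 - (-0.393)^2) = 0.97732 / 0.845551 = 1.155838.
  gamma(1) = phi_1 gamma(0) + c_1 = (-0.393)(1.155838) + (0.03) = -0.424244.
Therefore gamma(1) = -0.4242 (to 4 decimal places).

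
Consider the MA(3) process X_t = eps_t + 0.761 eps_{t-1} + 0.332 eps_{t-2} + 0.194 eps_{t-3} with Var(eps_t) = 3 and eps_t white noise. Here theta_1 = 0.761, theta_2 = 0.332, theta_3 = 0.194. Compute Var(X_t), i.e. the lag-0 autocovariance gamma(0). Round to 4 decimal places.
\gamma(0) = 5.1809

For an MA(q) process X_t = eps_t + sum_i theta_i eps_{t-i} with
Var(eps_t) = sigma^2, the variance is
  gamma(0) = sigma^2 * (1 + sum_i theta_i^2).
  sum_i theta_i^2 = (0.761)^2 + (0.332)^2 + (0.194)^2 = 0.579121 + 0.110224 + 0.037636 = 0.726981.
  gamma(0) = 3 * (1 + 0.726981) = 3 * 1.726981 = 5.180943, which rounds to 5.1809.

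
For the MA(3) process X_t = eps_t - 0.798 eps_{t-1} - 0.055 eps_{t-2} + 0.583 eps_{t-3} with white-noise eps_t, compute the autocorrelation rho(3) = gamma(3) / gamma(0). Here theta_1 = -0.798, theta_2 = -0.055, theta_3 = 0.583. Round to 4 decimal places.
\rho(3) = 0.2945

For an MA(q) process with theta_0 = 1, the autocovariance is
  gamma(k) = sigma^2 * sum_{i=0..q-k} theta_i * theta_{i+k},
and rho(k) = gamma(k) / gamma(0). Sigma^2 cancels.
  numerator   = (1)*(0.583) = 0.583.
  denominator = (1)^2 + (-0.798)^2 + (-0.055)^2 + (0.583)^2 = 1.979718.
  rho(3) = 0.583 / 1.979718 = 0.2945.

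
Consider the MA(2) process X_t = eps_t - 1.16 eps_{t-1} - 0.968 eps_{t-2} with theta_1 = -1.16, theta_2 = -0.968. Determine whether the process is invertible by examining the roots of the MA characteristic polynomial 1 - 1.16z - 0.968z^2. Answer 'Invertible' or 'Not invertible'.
\text{Not invertible}

The MA(q) characteristic polynomial is P(z) = 1 - 1.16z - 0.968z^2.
Invertibility requires all roots to lie outside the unit circle, i.e. |z| > 1 for every root.
Set 1 + (-1.16) z + (-0.968) z^2 = 0, i.e. a z^2 + b z + c = 0 with a = -0.968, b = -1.16, c = 1.
Discriminant D = b^2 - 4ac = (-1.16)^2 - 4*(-0.968)*1 = 1.3456 - (-3.872) = 5.2176.
D >= 0, so the roots are real: z = (-b +/- sqrt(D)) / (2a) = (1.16 +/- 2.284207) / (-1.936).
  z_1 = (1.16 + 2.284207) / (-1.936) = -1.779,   |z_1| = 1.779.
  z_2 = (1.16 - 2.284207) / (-1.936) = 0.5807,   |z_2| = 0.5807.
Moduli of all roots: 1.7790, 0.5807.
All moduli strictly greater than 1? No.
Verdict: Not invertible.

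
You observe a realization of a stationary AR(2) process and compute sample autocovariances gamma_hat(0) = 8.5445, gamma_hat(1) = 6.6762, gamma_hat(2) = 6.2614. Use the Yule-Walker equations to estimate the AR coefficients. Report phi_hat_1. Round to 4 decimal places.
\hat\phi_{1} = 0.5360

The Yule-Walker equations for an AR(p) process read, in matrix form,
  Gamma_p phi = r_p,   with   (Gamma_p)_{ij} = gamma(|i - j|),
                       (r_p)_i = gamma(i),   i,j = 1..p.
Substitute the sample gammas (Toeplitz matrix and right-hand side of size 2):
  Gamma_p = [[8.5445, 6.6762], [6.6762, 8.5445]]
  r_p     = [6.6762, 6.2614]
Written out:
  8.5445 phi_1 + 6.6762 phi_2 = 6.6762
  6.6762 phi_1 + 8.5445 phi_2 = 6.2614
Solve by Cramer's rule:
  det = gamma(0)^2 - gamma(1)^2 = (8.5445)^2 - (6.6762)^2 = 73.00848025 - 44.57164644 = 28.43683381
  phi_hat_1 = [gamma(1) gamma(0) - gamma(1) gamma(2)] / det = [(6.6762)(8.5445) - (6.6762)(6.2614)] / 28.43683381 = 15.24243222 / 28.43683381 = 0.536
  phi_hat_2 = [gamma(0) gamma(2) - gamma(1)^2] / det = [(8.5445)(6.2614) - (6.6762)^2] / 28.43683381 = 8.92888586 / 28.43683381 = 0.314
So phi_hat = [0.5360, 0.3140].
Therefore phi_hat_1 = 0.5360.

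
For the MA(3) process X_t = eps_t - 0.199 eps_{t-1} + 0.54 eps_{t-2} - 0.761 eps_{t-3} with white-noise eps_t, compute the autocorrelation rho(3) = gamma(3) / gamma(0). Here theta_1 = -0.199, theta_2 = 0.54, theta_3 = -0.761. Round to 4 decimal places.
\rho(3) = -0.3984

For an MA(q) process with theta_0 = 1, the autocovariance is
  gamma(k) = sigma^2 * sum_{i=0..q-k} theta_i * theta_{i+k},
and rho(k) = gamma(k) / gamma(0). Sigma^2 cancels.
  numerator   = (1)*(-0.761) = -0.761.
  denominator = (1)^2 + (-0.199)^2 + (0.54)^2 + (-0.761)^2 = 1.910322.
  rho(3) = -0.761 / 1.910322 = -0.3984.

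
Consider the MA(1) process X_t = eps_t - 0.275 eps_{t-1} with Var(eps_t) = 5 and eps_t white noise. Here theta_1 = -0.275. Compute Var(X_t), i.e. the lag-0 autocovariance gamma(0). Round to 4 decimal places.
\gamma(0) = 5.3781

For an MA(q) process X_t = eps_t + sum_i theta_i eps_{t-i} with
Var(eps_t) = sigma^2, the variance is
  gamma(0) = sigma^2 * (1 + sum_i theta_i^2).
  sum_i theta_i^2 = (-0.275)^2 = 0.075625.
  gamma(0) = 5 * (1 + 0.075625) = 5 * 1.075625 = 5.378125, which rounds to 5.3781.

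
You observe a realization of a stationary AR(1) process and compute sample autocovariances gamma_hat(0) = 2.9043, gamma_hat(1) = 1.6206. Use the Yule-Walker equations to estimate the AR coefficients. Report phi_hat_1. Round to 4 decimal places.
\hat\phi_{1} = 0.5580

The Yule-Walker equations for an AR(p) process read, in matrix form,
  Gamma_p phi = r_p,   with   (Gamma_p)_{ij} = gamma(|i - j|),
                       (r_p)_i = gamma(i),   i,j = 1..p.
Substitute the sample gammas (Toeplitz matrix and right-hand side of size 1):
  Gamma_p = [[2.9043]]
  r_p     = [1.6206]
With p = 1 this is the single equation gamma(0) phi_1 = gamma(1):
  phi_hat_1 = gamma(1) / gamma(0) = 1.6206 / 2.9043 = 0.5580.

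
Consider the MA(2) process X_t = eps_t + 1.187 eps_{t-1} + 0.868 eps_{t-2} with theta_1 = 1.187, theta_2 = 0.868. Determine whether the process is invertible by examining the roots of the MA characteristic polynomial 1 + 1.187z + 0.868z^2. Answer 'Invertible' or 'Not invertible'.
\text{Invertible}

The MA(q) characteristic polynomial is P(z) = 1 + 1.187z + 0.868z^2.
Invertibility requires all roots to lie outside the unit circle, i.e. |z| > 1 for every root.
Set 1 + (1.187) z + (0.868) z^2 = 0, i.e. a z^2 + b z + c = 0 with a = 0.868, b = 1.187, c = 1.
Discriminant D = b^2 - 4ac = (1.187)^2 - 4*(0.868)*1 = 1.408969 - (3.472) = -2.063031.
D < 0, so the roots are the complex-conjugate pair z = (-b +/- i sqrt(-D)) / (2a) = -0.6838 +/- 0.8274i.
For a conjugate pair |z|^2 = z * conj(z) = (product of roots) = c/a = 1/(0.868) = 1.152074, so |z| = sqrt(1.152074) = 1.0733 for both roots.
Moduli of all roots: 1.0733, 1.0733.
All moduli strictly greater than 1? Yes.
Verdict: Invertible.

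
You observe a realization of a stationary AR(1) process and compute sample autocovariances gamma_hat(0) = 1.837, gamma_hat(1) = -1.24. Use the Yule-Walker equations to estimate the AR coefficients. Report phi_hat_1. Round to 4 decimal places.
\hat\phi_{1} = -0.6750

The Yule-Walker equations for an AR(p) process read, in matrix form,
  Gamma_p phi = r_p,   with   (Gamma_p)_{ij} = gamma(|i - j|),
                       (r_p)_i = gamma(i),   i,j = 1..p.
Substitute the sample gammas (Toeplitz matrix and right-hand side of size 1):
  Gamma_p = [[1.837]]
  r_p     = [-1.24]
With p = 1 this is the single equation gamma(0) phi_1 = gamma(1):
  phi_hat_1 = gamma(1) / gamma(0) = -1.24 / 1.837 = -0.6750.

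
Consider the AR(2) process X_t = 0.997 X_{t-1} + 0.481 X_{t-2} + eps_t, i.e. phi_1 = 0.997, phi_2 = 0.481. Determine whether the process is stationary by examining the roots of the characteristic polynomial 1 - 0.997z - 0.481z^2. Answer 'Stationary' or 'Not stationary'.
\text{Not stationary}

The AR(p) characteristic polynomial is P(z) = 1 - 0.997z - 0.481z^2.
Stationarity requires all roots to lie outside the unit circle, i.e. |z| > 1 for every root.
Set 1 + (-0.997) z + (-0.481) z^2 = 0, i.e. a z^2 + b z + c = 0 with a = -0.481, b = -0.997, c = 1.
Discriminant D = b^2 - 4ac = (-0.997)^2 - 4*(-0.481)*1 = 0.994009 - (-1.924) = 2.918009.
D >= 0, so the roots are real: z = (-b +/- sqrt(D)) / (2a) = (0.997 +/- 1.708218) / (-0.962).
  z_1 = (0.997 + 1.708218) / (-0.962) = -2.8121,   |z_1| = 2.8121.
  z_2 = (0.997 - 1.708218) / (-0.962) = 0.7393,   |z_2| = 0.7393.
Moduli of all roots: 2.8121, 0.7393.
All moduli strictly greater than 1? No.
Verdict: Not stationary.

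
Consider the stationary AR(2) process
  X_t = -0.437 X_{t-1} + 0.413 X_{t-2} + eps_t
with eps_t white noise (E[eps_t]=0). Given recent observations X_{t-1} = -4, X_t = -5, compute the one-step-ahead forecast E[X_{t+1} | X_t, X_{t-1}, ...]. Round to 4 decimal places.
E[X_{t+1} \mid \mathcal F_t] = 0.5330

For an AR(p) model X_t = c + sum_i phi_i X_{t-i} + eps_t, the
one-step-ahead conditional mean is
  E[X_{t+1} | X_t, ...] = c + sum_i phi_i X_{t+1-i}.
Substitute known values:
  E[X_{t+1} | ...] = (-0.437) * (-5) + (0.413) * (-4)
                   = 0.5330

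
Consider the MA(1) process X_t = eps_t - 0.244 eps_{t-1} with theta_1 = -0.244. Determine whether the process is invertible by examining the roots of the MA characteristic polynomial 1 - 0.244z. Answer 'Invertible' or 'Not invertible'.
\text{Invertible}

The MA(q) characteristic polynomial is P(z) = 1 - 0.244z.
Invertibility requires all roots to lie outside the unit circle, i.e. |z| > 1 for every root.
This is linear in z: 1 + (-0.244) z = 0  =>  z = -1/(-0.244) = 4.098361,  |z| = 4.098361.
Moduli of all roots: 4.0984.
All moduli strictly greater than 1? Yes.
Verdict: Invertible.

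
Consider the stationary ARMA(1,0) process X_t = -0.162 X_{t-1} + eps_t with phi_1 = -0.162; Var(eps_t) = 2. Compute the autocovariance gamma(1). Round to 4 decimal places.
\gamma(1) = -0.3327

Multiply the model equation by X_{t-k} and take expectations. With theta_0 = psi_0 = 1 and psi_j the MA(infinity) weights, this gives
  gamma(k) - sum_i phi_i gamma(k-i) = c_k,
  c_k = sigma^2 * sum_{j=k..q} theta_j psi_{j-k}   (c_k = 0 for k > q),
using gamma(-m) = gamma(m).
Pure AR (q = 0): c_0 = sigma^2 = 2, c_k = 0 for k >= 1.
Equations for k = 0 and k = 1 (AR order 1):
  gamma(0) = phi_1 gamma(1) + c_0
  gamma(1) = phi_1 gamma(0) + c_1
Substituting the second into the first: gamma(0) (1 - phi_1^2) = c_0 + phi_1 c_1, so
  gamma(0) = c_0 / (1 - phi_1^2) = 2 / (1 - (-0.162)^2) = 2 / 0.973756 = 2.053903.
  gamma(1) = phi_1 gamma(0) = (-0.162)(2.053903) = -0.332732.
Therefore gamma(1) = -0.3327 (to 4 decimal places).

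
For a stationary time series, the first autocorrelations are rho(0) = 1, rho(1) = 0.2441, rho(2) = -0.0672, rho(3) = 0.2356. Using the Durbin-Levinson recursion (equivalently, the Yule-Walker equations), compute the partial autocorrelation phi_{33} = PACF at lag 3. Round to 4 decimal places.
\phi_{33} = 0.3110

The PACF at lag k is phi_{kk}, the last component of the solution
to the Yule-Walker system G_k phi = r_k where
  (G_k)_{ij} = rho(|i - j|), (r_k)_i = rho(i), i,j = 1..k.
Equivalently, Durbin-Levinson gives phi_{kk} iteratively:
  phi_{11} = rho(1)
  phi_{kk} = [rho(k) - sum_{j=1..k-1} phi_{k-1,j} rho(k-j)]
            / [1 - sum_{j=1..k-1} phi_{k-1,j} rho(j)],
  phi_{k,j} = phi_{k-1,j} - phi_{kk} phi_{k-1,k-j},  j = 1..k-1.
Step k = 1:
  phi_11 = rho(1) = 0.2441.
Step k = 2:
  phi_22 = [rho(2) - phi_11 rho(1)] / [1 - phi_11 rho(1)] = [-0.0672 - (0.2441)(0.2441)] / [1 - (0.2441)(0.2441)]
         = -0.12678481 / 0.94041519 = -0.134818.
  Update: phi_21 = phi_11 - phi_22 phi_11 = 0.2441 - (-0.134818)(0.2441) = 0.277009.
Step k = 3:
  phi_33 = [rho(3) - phi_21 rho(2) - phi_22 rho(1)] / [1 - phi_21 rho(1) - phi_22 rho(2)]
    numerator   = 0.2356 - (0.277009)(-0.0672) - (-0.134818)(0.2441) = 0.28712406
    denominator = 1 - (0.277009)(0.2441) - (-0.134818)(-0.0672) = 0.92332233
  phi_33 = 0.28712406 / 0.92332233 = 0.311.
Therefore phi_{33} = 0.3110.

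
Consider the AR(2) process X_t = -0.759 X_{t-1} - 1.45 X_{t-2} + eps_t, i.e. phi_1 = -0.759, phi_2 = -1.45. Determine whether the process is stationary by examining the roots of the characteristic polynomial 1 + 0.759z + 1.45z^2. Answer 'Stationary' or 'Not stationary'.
\text{Not stationary}

The AR(p) characteristic polynomial is P(z) = 1 + 0.759z + 1.45z^2.
Stationarity requires all roots to lie outside the unit circle, i.e. |z| > 1 for every root.
Set 1 + (0.759) z + (1.45) z^2 = 0, i.e. a z^2 + b z + c = 0 with a = 1.45, b = 0.759, c = 1.
Discriminant D = b^2 - 4ac = (0.759)^2 - 4*(1.45)*1 = 0.576081 - (5.8) = -5.223919.
D < 0, so the roots are the complex-conjugate pair z = (-b +/- i sqrt(-D)) / (2a) = -0.2617 +/- 0.7881i.
For a conjugate pair |z|^2 = z * conj(z) = (product of roots) = c/a = 1/(1.45) = 0.689655, so |z| = sqrt(0.689655) = 0.8305 for both roots.
Moduli of all roots: 0.8305, 0.8305.
All moduli strictly greater than 1? No.
Verdict: Not stationary.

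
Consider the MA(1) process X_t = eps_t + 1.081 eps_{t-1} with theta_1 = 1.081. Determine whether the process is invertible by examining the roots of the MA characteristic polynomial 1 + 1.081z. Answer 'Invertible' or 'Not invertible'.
\text{Not invertible}

The MA(q) characteristic polynomial is P(z) = 1 + 1.081z.
Invertibility requires all roots to lie outside the unit circle, i.e. |z| > 1 for every root.
This is linear in z: 1 + (1.081) z = 0  =>  z = -1/(1.081) = -0.925069,  |z| = 0.925069.
Moduli of all roots: 0.9251.
All moduli strictly greater than 1? No.
Verdict: Not invertible.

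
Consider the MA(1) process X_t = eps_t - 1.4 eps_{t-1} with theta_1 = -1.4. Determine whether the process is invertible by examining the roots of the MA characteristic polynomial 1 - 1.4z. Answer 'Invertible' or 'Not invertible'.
\text{Not invertible}

The MA(q) characteristic polynomial is P(z) = 1 - 1.4z.
Invertibility requires all roots to lie outside the unit circle, i.e. |z| > 1 for every root.
This is linear in z: 1 + (-1.4) z = 0  =>  z = -1/(-1.4) = 0.714286,  |z| = 0.714286.
Moduli of all roots: 0.7143.
All moduli strictly greater than 1? No.
Verdict: Not invertible.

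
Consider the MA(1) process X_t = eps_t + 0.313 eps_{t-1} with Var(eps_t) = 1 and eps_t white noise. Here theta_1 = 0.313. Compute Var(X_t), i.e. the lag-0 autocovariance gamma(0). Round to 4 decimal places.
\gamma(0) = 1.0980

For an MA(q) process X_t = eps_t + sum_i theta_i eps_{t-i} with
Var(eps_t) = sigma^2, the variance is
  gamma(0) = sigma^2 * (1 + sum_i theta_i^2).
  sum_i theta_i^2 = (0.313)^2 = 0.097969.
  gamma(0) = 1 * (1 + 0.097969) = 1 * 1.097969 = 1.097969, which rounds to 1.0980.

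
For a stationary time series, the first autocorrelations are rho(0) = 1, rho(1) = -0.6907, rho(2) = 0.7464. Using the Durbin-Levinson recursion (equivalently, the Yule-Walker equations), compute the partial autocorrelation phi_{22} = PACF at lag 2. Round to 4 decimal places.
\phi_{22} = 0.5150

The PACF at lag k is phi_{kk}, the last component of the solution
to the Yule-Walker system G_k phi = r_k where
  (G_k)_{ij} = rho(|i - j|), (r_k)_i = rho(i), i,j = 1..k.
Equivalently, Durbin-Levinson gives phi_{kk} iteratively:
  phi_{11} = rho(1)
  phi_{kk} = [rho(k) - sum_{j=1..k-1} phi_{k-1,j} rho(k-j)]
            / [1 - sum_{j=1..k-1} phi_{k-1,j} rho(j)],
  phi_{k,j} = phi_{k-1,j} - phi_{kk} phi_{k-1,k-j},  j = 1..k-1.
Step k = 1:
  phi_11 = rho(1) = -0.6907.
Step k = 2:
  phi_22 = [rho(2) - phi_11 rho(1)] / [1 - phi_11 rho(1)] = [0.7464 - (-0.6907)(-0.6907)] / [1 - (-0.6907)(-0.6907)]
         = 0.26933351 / 0.52293351 = 0.515.
Therefore phi_{22} = 0.5150.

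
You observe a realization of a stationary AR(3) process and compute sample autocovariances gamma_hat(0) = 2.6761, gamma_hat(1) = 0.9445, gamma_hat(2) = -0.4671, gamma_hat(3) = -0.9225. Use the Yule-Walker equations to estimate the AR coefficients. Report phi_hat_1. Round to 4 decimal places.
\hat\phi_{1} = 0.4110

The Yule-Walker equations for an AR(p) process read, in matrix form,
  Gamma_p phi = r_p,   with   (Gamma_p)_{ij} = gamma(|i - j|),
                       (r_p)_i = gamma(i),   i,j = 1..p.
Substitute the sample gammas (Toeplitz matrix and right-hand side of size 3):
  Gamma_p = [[2.6761, 0.9445, -0.4671], [0.9445, 2.6761, 0.9445], [-0.4671, 0.9445, 2.6761]]
  r_p     = [0.9445, -0.4671, -0.9225]
Written out (R1..R3):
  (R1) 2.6761 phi_1 + 0.9445 phi_2 - 0.4671 phi_3 = 0.9445
  (R2) 0.9445 phi_1 + 2.6761 phi_2 + 0.9445 phi_3 = -0.4671
  (R3) -0.4671 phi_1 + 0.9445 phi_2 + 2.6761 phi_3 = -0.9225
Gaussian elimination:
  R2 <- R2 - (0.9445/2.6761) R1 = R2 - (0.352939) R1:  2.342749 phi_2 + 1.109358 phi_3 = -0.800451
  R3 <- R3 - (-0.4671/2.6761) R1 = R3 - (-0.174545) R1:  1.109358 phi_2 + 2.59457 phi_3 = -0.757642
  R3 <- R3 - (1.109358/2.342749) R2 = R3 - (0.473528) R2:  2.069258 phi_3 = -0.378606
Back-substitution:
  phi_hat_3 = -0.378606 / 2.069258 = -0.182967
  phi_hat_2 = (-0.800451 - (1.109358)(-0.182967)) / 2.342749 = -0.255032
  phi_hat_1 = (0.9445 - (0.9445)(-0.255032) - (-0.4671)(-0.182967)) / 2.6761 = 0.411014
So phi_hat = [0.4110, -0.2550, -0.1830].
Therefore phi_hat_1 = 0.4110.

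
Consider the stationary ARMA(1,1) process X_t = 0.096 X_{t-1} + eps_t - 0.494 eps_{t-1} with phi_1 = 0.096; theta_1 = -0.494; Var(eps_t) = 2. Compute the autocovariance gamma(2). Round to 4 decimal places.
\gamma(2) = -0.0735

Multiply the model equation by X_{t-k} and take expectations. With theta_0 = psi_0 = 1 and psi_j the MA(infinity) weights, this gives
  gamma(k) - sum_i phi_i gamma(k-i) = c_k,
  c_k = sigma^2 * sum_{j=k..q} theta_j psi_{j-k}   (c_k = 0 for k > q),
using gamma(-m) = gamma(m).
psi-weights needed (psi_j = theta_j + sum_i phi_i psi_{j-i}):
  psi_1 = theta_1 + phi_1 = -0.494 + (0.096) = -0.398
Right-hand sides:
  c_0 = sigma^2 (1 + theta_1 psi_1) = 2 * (1 + (-0.494)(-0.398)) = 2 * 1.196612 = 2.393224
  c_1 = sigma^2 theta_1 = 2 * (-0.494) = -0.988
  c_2 = 0
Equations for k = 0 and k = 1 (AR order 1):
  gamma(0) = phi_1 gamma(1) + c_0
  gamma(1) = phi_1 gamma(0) + c_1
Substituting the second into the first: gamma(0) (1 - phi_1^2) = c_0 + phi_1 c_1, so
  gamma(0) = (c_0 + phi_1 c_1) / (1 - phi_1^2) = (2.393224 + (0.096)(-0.988)) / (1 - (0.096)^2) = 2.298376 / 0.990784 = 2.319755.
  gamma(1) = phi_1 gamma(0) + c_1 = (0.096)(2.319755) + (-0.988) = -0.765304.
For k = 2 (> q): gamma(2) = phi_1 gamma(1) = (0.096)(-0.765304) = -0.073469.
Therefore gamma(2) = -0.0735 (to 4 decimal places).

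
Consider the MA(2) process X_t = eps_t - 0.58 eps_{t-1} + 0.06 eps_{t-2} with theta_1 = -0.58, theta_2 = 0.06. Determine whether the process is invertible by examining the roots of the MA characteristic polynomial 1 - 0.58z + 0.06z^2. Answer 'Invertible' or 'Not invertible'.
\text{Invertible}

The MA(q) characteristic polynomial is P(z) = 1 - 0.58z + 0.06z^2.
Invertibility requires all roots to lie outside the unit circle, i.e. |z| > 1 for every root.
Set 1 + (-0.58) z + (0.06) z^2 = 0, i.e. a z^2 + b z + c = 0 with a = 0.06, b = -0.58, c = 1.
Discriminant D = b^2 - 4ac = (-0.58)^2 - 4*(0.06)*1 = 0.3364 - (0.24) = 0.0964.
D >= 0, so the roots are real: z = (-b +/- sqrt(D)) / (2a) = (0.58 +/- 0.310483) / (0.12).
  z_1 = (0.58 + 0.310483) / (0.12) = 7.4207,   |z_1| = 7.4207.
  z_2 = (0.58 - 0.310483) / (0.12) = 2.246,   |z_2| = 2.246.
Moduli of all roots: 7.4207, 2.2460.
All moduli strictly greater than 1? Yes.
Verdict: Invertible.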